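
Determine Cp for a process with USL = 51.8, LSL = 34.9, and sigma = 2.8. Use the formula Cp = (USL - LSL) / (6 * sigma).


Cp = (51.8 - 34.9) / (6 * 2.8)

1.01


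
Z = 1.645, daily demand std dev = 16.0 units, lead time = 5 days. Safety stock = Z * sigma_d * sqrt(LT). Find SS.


Formula: SS = z * sigma_d * sqrt(LT)
sqrt(LT) = sqrt(5) = 2.2361
SS = 1.645 * 16.0 * 2.2361
SS = 58.9 units

58.9 units


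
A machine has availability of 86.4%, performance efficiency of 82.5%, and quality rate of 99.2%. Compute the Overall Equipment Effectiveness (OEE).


Formula: OEE = Availability * Performance * Quality / 10000
A * P = 86.4% * 82.5% / 100 = 71.28%
OEE = 71.28% * 99.2% / 100 = 70.7%

70.7%


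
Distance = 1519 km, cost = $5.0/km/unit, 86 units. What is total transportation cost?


TC = dist * cost * units = 1519 * 5.0 * 86 = $653170.00

$653170.00


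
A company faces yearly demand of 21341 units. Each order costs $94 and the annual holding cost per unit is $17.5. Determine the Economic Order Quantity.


Formula: EOQ = sqrt(2 * D * S / H)
Numerator: 2 * 21341 * 94 = 4012108
2DS/H = 4012108 / 17.5 = 229263.3
EOQ = sqrt(229263.3) = 478.8 units

478.8 units


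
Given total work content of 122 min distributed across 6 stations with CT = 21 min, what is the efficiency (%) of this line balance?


Formula: Efficiency = Sum of Task Times / (N_stations * CT) * 100
Total station capacity = 6 stations * 21 min = 126 min
Efficiency = 122 / 126 * 100 = 96.8%

96.8%


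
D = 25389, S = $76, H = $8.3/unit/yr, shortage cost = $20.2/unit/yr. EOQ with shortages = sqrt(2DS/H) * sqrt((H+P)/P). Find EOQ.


Formula: EOQ* = sqrt(2DS/H) * sqrt((H+P)/P)
Base EOQ = sqrt(2*25389*76/8.3) = 681.88 units
Correction = sqrt((8.3+20.2)/20.2) = 1.18781
EOQ* = 681.88 * 1.18781 = 809.9 units

809.9 units


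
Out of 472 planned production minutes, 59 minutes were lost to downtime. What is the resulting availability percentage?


Formula: Availability = (Planned Time - Downtime) / Planned Time * 100
Uptime = 472 - 59 = 413 min
Availability = 413 / 472 * 100 = 87.5%

87.5%


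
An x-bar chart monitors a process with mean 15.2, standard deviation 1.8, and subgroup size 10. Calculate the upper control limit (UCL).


UCL = 15.2 + 3 * 1.8 / sqrt(10)

16.91


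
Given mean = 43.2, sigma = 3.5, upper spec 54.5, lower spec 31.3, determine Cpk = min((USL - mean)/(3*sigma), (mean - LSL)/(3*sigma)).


Cpu = (54.5 - 43.2) / (3 * 3.5) = 1.08
Cpl = (43.2 - 31.3) / (3 * 3.5) = 1.13
Cpk = min(1.08, 1.13) = 1.08

1.08


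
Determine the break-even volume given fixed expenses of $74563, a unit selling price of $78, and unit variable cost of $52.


Formula: BEQ = Fixed Costs / (Price - Variable Cost)
Contribution margin = $78 - $52 = $26/unit
BEQ = ceil($74563 / $26/unit) = ceil(2867.81) = 2868 units

2868 units


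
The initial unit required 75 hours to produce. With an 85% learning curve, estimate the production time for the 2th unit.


Formula: T_n = T_1 * (learning_rate)^(log2(n)) where learning_rate = rate/100
Doublings = log2(2) = 1
T_n = 75 * 0.85^1
T_n = 75 * 0.85 = 63.8 hours

63.8 hours


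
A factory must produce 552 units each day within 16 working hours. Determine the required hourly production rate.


Formula: Production Rate = Daily Demand / Available Hours
Rate = 552 units/day / 16 hours/day
Rate = 34.5 units/hour

34.5 units/hour


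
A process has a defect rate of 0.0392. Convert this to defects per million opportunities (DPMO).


DPMO = defect_rate * 1000000 = 0.0392 * 1000000

39200


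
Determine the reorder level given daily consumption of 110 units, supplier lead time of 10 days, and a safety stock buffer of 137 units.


Formula: ROP = (Daily Demand * Lead Time) + Safety Stock
Demand during lead time = 110 * 10 = 1100 units
ROP = 1100 + 137 = 1237 units

1237 units


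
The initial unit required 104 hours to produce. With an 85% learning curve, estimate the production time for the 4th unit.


Formula: T_n = T_1 * (learning_rate)^(log2(n)) where learning_rate = rate/100
Doublings = log2(4) = 2
T_n = 104 * 0.85^2
T_n = 104 * 0.7225 = 75.1 hours

75.1 hours


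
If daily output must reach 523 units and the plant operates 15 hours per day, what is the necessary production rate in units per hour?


Formula: Production Rate = Daily Demand / Available Hours
Rate = 523 units/day / 15 hours/day
Rate = 34.9 units/hour

34.9 units/hour


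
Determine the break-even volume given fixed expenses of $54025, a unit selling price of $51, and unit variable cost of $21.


Formula: BEQ = Fixed Costs / (Price - Variable Cost)
Contribution margin = $51 - $21 = $30/unit
BEQ = ceil($54025 / $30/unit) = ceil(1800.83) = 1801 units

1801 units


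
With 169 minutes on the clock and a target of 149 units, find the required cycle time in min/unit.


Formula: CT = Available Time / Number of Units
CT = 169 min / 149 units
CT = 1.13 min/unit

1.13 min/unit


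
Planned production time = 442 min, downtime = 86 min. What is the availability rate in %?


Formula: Availability = (Planned Time - Downtime) / Planned Time * 100
Uptime = 442 - 86 = 356 min
Availability = 356 / 442 * 100 = 80.5%

80.5%


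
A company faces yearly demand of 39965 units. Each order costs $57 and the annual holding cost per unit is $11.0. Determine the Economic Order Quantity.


Formula: EOQ = sqrt(2 * D * S / H)
Numerator: 2 * 39965 * 57 = 4556010
2DS/H = 4556010 / 11.0 = 414182.7
EOQ = sqrt(414182.7) = 643.6 units

643.6 units


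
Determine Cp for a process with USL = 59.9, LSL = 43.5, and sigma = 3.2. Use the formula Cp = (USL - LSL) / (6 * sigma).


Cp = (59.9 - 43.5) / (6 * 3.2)

0.85


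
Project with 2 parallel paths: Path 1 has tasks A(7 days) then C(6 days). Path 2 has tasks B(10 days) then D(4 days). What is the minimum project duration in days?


Path 1 = 7 + 6 = 13 days
Path 2 = 10 + 4 = 14 days
Duration = max(13, 14) = 14 days

14 days


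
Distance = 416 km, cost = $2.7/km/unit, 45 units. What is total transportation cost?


TC = dist * cost * units = 416 * 2.7 * 45 = $50544.00

$50544.00


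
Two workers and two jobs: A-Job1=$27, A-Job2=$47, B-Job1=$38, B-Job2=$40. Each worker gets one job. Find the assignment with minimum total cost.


Option 1: A->1 + B->2 = $27 + $40 = $67
Option 2: A->2 + B->1 = $47 + $38 = $85
Min cost = min($67, $85) = $67

$67


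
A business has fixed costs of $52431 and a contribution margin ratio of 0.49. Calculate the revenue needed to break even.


Formula: BER = Fixed Costs / Contribution Margin Ratio
BER = $52431 / 0.49
BER = $107002.04 (to the nearest cent)

$107002.04


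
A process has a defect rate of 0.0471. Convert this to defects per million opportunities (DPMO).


DPMO = defect_rate * 1000000 = 0.0471 * 1000000

47100


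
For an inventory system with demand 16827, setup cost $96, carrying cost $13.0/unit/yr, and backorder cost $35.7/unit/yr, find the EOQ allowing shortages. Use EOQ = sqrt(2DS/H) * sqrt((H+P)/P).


Formula: EOQ* = sqrt(2DS/H) * sqrt((H+P)/P)
Base EOQ = sqrt(2*16827*96/13.0) = 498.52 units
Correction = sqrt((13.0+35.7)/35.7) = 1.16797
EOQ* = 498.52 * 1.16797 = 582.3 units

582.3 units


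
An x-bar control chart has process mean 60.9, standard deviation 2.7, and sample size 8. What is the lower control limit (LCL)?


LCL = 60.9 - 3 * 2.7 / sqrt(8)

58.04


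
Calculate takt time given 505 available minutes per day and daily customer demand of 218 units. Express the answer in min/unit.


Formula: Takt Time = Available Production Time / Customer Demand
Takt = 505 min/day / 218 units/day
Takt = 2.32 min/unit

2.32 min/unit


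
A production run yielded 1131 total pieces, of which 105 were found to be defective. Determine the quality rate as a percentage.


Formula: Quality Rate = Good Pieces / Total Pieces * 100
Good pieces = 1131 - 105 = 1026
QR = 1026 / 1131 * 100 = 90.7%

90.7%


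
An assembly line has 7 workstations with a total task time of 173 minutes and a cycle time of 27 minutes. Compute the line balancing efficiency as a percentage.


Formula: Efficiency = Sum of Task Times / (N_stations * CT) * 100
Total station capacity = 7 stations * 27 min = 189 min
Efficiency = 173 / 189 * 100 = 91.5%

91.5%


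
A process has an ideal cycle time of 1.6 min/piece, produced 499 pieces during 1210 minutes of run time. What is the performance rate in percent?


Formula: Performance = (Ideal CT * Total Count) / Run Time * 100
Ideal output time = 1.6 * 499 = 798.4 min
Performance = 798.4 / 1210 * 100 = 66.0%

66.0%


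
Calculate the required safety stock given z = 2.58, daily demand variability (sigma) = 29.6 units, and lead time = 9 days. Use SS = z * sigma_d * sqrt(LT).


Formula: SS = z * sigma_d * sqrt(LT)
sqrt(LT) = sqrt(9) = 3.0
SS = 2.58 * 29.6 * 3.0
SS = 229.1 units

229.1 units


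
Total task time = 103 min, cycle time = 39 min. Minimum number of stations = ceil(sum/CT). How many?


Formula: N_min = ceil(Sum of Task Times / Cycle Time)
N_min = ceil(103 min / 39 min) = ceil(2.641)
N_min = 3 stations

3


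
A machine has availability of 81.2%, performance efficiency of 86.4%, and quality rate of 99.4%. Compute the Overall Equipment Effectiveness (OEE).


Formula: OEE = Availability * Performance * Quality / 10000
A * P = 81.2% * 86.4% / 100 = 70.16%
OEE = 70.16% * 99.4% / 100 = 69.7%

69.7%


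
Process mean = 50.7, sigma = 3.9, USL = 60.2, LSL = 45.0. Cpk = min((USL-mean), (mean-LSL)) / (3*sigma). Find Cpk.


Cpu = (60.2 - 50.7) / (3 * 3.9) = 0.81
Cpl = (50.7 - 45.0) / (3 * 3.9) = 0.49
Cpk = min(0.81, 0.49) = 0.49

0.49


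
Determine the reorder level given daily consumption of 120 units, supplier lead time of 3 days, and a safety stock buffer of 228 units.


Formula: ROP = (Daily Demand * Lead Time) + Safety Stock
Demand during lead time = 120 * 3 = 360 units
ROP = 360 + 228 = 588 units

588 units


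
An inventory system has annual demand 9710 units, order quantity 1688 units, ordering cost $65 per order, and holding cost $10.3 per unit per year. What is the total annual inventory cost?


TC = 9710/1688 * 65 + 1688/2 * 10.3

$9067.10


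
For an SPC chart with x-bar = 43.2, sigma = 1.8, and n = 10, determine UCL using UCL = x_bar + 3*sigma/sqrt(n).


UCL = 43.2 + 3 * 1.8 / sqrt(10)

44.91


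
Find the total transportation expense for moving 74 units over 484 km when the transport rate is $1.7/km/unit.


TC = dist * cost * units = 484 * 1.7 * 74 = $60887.20

$60887.20


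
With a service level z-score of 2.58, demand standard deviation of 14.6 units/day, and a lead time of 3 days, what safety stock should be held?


Formula: SS = z * sigma_d * sqrt(LT)
sqrt(LT) = sqrt(3) = 1.7321
SS = 2.58 * 14.6 * 1.7321
SS = 65.2 units

65.2 units


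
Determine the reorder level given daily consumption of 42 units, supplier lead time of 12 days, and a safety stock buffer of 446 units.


Formula: ROP = (Daily Demand * Lead Time) + Safety Stock
Demand during lead time = 42 * 12 = 504 units
ROP = 504 + 446 = 950 units

950 units


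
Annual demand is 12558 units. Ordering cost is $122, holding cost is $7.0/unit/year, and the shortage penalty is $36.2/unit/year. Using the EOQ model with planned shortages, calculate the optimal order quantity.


Formula: EOQ* = sqrt(2DS/H) * sqrt((H+P)/P)
Base EOQ = sqrt(2*12558*122/7.0) = 661.62 units
Correction = sqrt((7.0+36.2)/36.2) = 1.09241
EOQ* = 661.62 * 1.09241 = 722.8 units

722.8 units


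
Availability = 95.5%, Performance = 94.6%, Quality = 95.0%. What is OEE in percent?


Formula: OEE = Availability * Performance * Quality / 10000
A * P = 95.5% * 94.6% / 100 = 90.34%
OEE = 90.34% * 95.0% / 100 = 85.8%

85.8%


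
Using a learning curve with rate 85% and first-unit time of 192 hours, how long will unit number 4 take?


Formula: T_n = T_1 * (learning_rate)^(log2(n)) where learning_rate = rate/100
Doublings = log2(4) = 2
T_n = 192 * 0.85^2
T_n = 192 * 0.7225 = 138.7 hours

138.7 hours


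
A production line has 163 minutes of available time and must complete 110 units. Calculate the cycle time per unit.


Formula: CT = Available Time / Number of Units
CT = 163 min / 110 units
CT = 1.48 min/unit

1.48 min/unit


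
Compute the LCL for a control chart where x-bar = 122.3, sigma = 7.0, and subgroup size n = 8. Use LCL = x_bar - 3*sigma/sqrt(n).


LCL = 122.3 - 3 * 7.0 / sqrt(8)

114.88


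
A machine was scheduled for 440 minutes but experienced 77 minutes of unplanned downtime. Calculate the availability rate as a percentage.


Formula: Availability = (Planned Time - Downtime) / Planned Time * 100
Uptime = 440 - 77 = 363 min
Availability = 363 / 440 * 100 = 82.5%

82.5%


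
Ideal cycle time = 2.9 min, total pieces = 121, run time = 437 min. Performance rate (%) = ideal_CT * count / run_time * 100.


Formula: Performance = (Ideal CT * Total Count) / Run Time * 100
Ideal output time = 2.9 * 121 = 350.9 min
Performance = 350.9 / 437 * 100 = 80.3%

80.3%


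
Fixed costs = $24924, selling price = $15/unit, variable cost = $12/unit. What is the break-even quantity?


Formula: BEQ = Fixed Costs / (Price - Variable Cost)
Contribution margin = $15 - $12 = $3/unit
BEQ = ceil($24924 / $3/unit) = ceil(8308.0) = 8308 units

8308 units


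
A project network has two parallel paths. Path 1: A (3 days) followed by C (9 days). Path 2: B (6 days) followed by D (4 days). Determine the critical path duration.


Path 1 = 3 + 9 = 12 days
Path 2 = 6 + 4 = 10 days
Duration = max(12, 10) = 12 days

12 days


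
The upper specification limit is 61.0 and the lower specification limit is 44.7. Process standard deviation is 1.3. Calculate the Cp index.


Cp = (61.0 - 44.7) / (6 * 1.3)

2.09


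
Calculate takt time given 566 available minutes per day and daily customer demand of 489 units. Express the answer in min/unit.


Formula: Takt Time = Available Production Time / Customer Demand
Takt = 566 min/day / 489 units/day
Takt = 1.16 min/unit

1.16 min/unit


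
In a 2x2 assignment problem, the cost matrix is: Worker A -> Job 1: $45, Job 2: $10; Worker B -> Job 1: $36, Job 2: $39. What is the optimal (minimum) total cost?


Option 1: A->1 + B->2 = $45 + $39 = $84
Option 2: A->2 + B->1 = $10 + $36 = $46
Min cost = min($84, $46) = $46

$46


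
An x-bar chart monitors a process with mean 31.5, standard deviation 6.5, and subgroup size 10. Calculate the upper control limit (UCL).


UCL = 31.5 + 3 * 6.5 / sqrt(10)

37.67


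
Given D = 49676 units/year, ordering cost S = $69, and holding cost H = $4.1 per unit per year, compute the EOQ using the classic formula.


Formula: EOQ = sqrt(2 * D * S / H)
Numerator: 2 * 49676 * 69 = 6855288
2DS/H = 6855288 / 4.1 = 1672021.5
EOQ = sqrt(1672021.5) = 1293.1 units

1293.1 units


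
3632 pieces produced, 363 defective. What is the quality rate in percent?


Formula: Quality Rate = Good Pieces / Total Pieces * 100
Good pieces = 3632 - 363 = 3269
QR = 3269 / 3632 * 100 = 90.0%

90.0%


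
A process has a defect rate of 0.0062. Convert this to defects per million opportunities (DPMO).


DPMO = defect_rate * 1000000 = 0.0062 * 1000000

6200


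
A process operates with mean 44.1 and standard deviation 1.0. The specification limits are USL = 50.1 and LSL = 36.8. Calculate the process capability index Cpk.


Cpu = (50.1 - 44.1) / (3 * 1.0) = 2.0
Cpl = (44.1 - 36.8) / (3 * 1.0) = 2.43
Cpk = min(2.0, 2.43) = 2.0

2.0


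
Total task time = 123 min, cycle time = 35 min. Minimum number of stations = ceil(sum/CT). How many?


Formula: N_min = ceil(Sum of Task Times / Cycle Time)
N_min = ceil(123 min / 35 min) = ceil(3.5143)
N_min = 4 stations

4


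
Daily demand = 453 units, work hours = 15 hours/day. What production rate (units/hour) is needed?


Formula: Production Rate = Daily Demand / Available Hours
Rate = 453 units/day / 15 hours/day
Rate = 30.2 units/hour

30.2 units/hour


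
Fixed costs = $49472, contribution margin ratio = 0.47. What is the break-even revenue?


Formula: BER = Fixed Costs / Contribution Margin Ratio
BER = $49472 / 0.47
BER = $105259.57 (to the nearest cent)

$105259.57


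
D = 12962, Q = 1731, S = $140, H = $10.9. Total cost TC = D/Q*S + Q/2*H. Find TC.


TC = 12962/1731 * 140 + 1731/2 * 10.9

$10482.29


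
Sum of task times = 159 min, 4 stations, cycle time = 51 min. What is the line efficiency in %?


Formula: Efficiency = Sum of Task Times / (N_stations * CT) * 100
Total station capacity = 4 stations * 51 min = 204 min
Efficiency = 159 / 204 * 100 = 77.9%

77.9%


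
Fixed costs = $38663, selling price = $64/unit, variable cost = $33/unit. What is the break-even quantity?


Formula: BEQ = Fixed Costs / (Price - Variable Cost)
Contribution margin = $64 - $33 = $31/unit
BEQ = ceil($38663 / $31/unit) = ceil(1247.19) = 1248 units

1248 units


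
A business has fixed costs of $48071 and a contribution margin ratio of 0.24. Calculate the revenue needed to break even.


Formula: BER = Fixed Costs / Contribution Margin Ratio
BER = $48071 / 0.24
BER = $200295.83 (to the nearest cent)

$200295.83


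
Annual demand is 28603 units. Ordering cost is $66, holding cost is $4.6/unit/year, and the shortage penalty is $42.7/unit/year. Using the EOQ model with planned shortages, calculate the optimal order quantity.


Formula: EOQ* = sqrt(2DS/H) * sqrt((H+P)/P)
Base EOQ = sqrt(2*28603*66/4.6) = 905.97 units
Correction = sqrt((4.6+42.7)/42.7) = 1.05249
EOQ* = 905.97 * 1.05249 = 953.5 units

953.5 units


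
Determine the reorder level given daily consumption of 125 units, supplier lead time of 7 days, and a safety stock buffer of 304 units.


Formula: ROP = (Daily Demand * Lead Time) + Safety Stock
Demand during lead time = 125 * 7 = 875 units
ROP = 875 + 304 = 1179 units

1179 units


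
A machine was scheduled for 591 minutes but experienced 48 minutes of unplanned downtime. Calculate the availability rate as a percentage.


Formula: Availability = (Planned Time - Downtime) / Planned Time * 100
Uptime = 591 - 48 = 543 min
Availability = 543 / 591 * 100 = 91.9%

91.9%


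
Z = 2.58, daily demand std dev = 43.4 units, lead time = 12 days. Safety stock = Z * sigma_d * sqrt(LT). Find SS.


Formula: SS = z * sigma_d * sqrt(LT)
sqrt(LT) = sqrt(12) = 3.4641
SS = 2.58 * 43.4 * 3.4641
SS = 387.9 units

387.9 units


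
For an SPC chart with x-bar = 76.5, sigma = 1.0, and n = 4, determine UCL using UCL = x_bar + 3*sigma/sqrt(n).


UCL = 76.5 + 3 * 1.0 / sqrt(4)

78.0


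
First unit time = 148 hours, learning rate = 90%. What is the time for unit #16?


Formula: T_n = T_1 * (learning_rate)^(log2(n)) where learning_rate = rate/100
Doublings = log2(16) = 4
T_n = 148 * 0.9^4
T_n = 148 * 0.6561 = 97.1 hours

97.1 hours


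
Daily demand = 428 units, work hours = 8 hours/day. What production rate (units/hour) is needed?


Formula: Production Rate = Daily Demand / Available Hours
Rate = 428 units/day / 8 hours/day
Rate = 53.5 units/hour

53.5 units/hour


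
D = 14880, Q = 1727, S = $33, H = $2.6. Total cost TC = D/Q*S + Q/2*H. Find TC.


TC = 14880/1727 * 33 + 1727/2 * 2.6

$2529.43


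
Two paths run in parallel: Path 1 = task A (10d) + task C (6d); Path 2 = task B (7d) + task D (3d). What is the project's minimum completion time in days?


Path 1 = 10 + 6 = 16 days
Path 2 = 7 + 3 = 10 days
Duration = max(16, 10) = 16 days

16 days


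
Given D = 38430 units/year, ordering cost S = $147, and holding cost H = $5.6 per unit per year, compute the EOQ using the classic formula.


Formula: EOQ = sqrt(2 * D * S / H)
Numerator: 2 * 38430 * 147 = 11298420
2DS/H = 11298420 / 5.6 = 2017575.0
EOQ = sqrt(2017575.0) = 1420.4 units

1420.4 units


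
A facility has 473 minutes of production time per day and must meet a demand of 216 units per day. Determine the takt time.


Formula: Takt Time = Available Production Time / Customer Demand
Takt = 473 min/day / 216 units/day
Takt = 2.19 min/unit

2.19 min/unit


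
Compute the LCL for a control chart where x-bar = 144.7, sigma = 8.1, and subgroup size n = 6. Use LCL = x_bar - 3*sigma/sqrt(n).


LCL = 144.7 - 3 * 8.1 / sqrt(6)

134.78


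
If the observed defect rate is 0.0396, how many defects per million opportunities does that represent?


DPMO = defect_rate * 1000000 = 0.0396 * 1000000

39600


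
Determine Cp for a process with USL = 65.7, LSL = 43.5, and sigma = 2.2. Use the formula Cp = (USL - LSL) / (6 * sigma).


Cp = (65.7 - 43.5) / (6 * 2.2)

1.68


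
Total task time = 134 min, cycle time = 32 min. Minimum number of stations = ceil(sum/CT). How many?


Formula: N_min = ceil(Sum of Task Times / Cycle Time)
N_min = ceil(134 min / 32 min) = ceil(4.1875)
N_min = 5 stations

5


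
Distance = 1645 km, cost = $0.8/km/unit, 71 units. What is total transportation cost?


TC = dist * cost * units = 1645 * 0.8 * 71 = $93436.00

$93436.00


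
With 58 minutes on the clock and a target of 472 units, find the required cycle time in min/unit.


Formula: CT = Available Time / Number of Units
CT = 58 min / 472 units
CT = 0.12 min/unit

0.12 min/unit


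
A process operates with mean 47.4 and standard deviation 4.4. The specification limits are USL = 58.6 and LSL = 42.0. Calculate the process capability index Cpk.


Cpu = (58.6 - 47.4) / (3 * 4.4) = 0.85
Cpl = (47.4 - 42.0) / (3 * 4.4) = 0.41
Cpk = min(0.85, 0.41) = 0.41

0.41


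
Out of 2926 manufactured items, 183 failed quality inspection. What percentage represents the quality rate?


Formula: Quality Rate = Good Pieces / Total Pieces * 100
Good pieces = 2926 - 183 = 2743
QR = 2743 / 2926 * 100 = 93.7%

93.7%


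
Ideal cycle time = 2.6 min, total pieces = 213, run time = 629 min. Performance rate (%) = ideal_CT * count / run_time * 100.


Formula: Performance = (Ideal CT * Total Count) / Run Time * 100
Ideal output time = 2.6 * 213 = 553.8 min
Performance = 553.8 / 629 * 100 = 88.0%

88.0%


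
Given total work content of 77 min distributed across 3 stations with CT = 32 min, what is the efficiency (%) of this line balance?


Formula: Efficiency = Sum of Task Times / (N_stations * CT) * 100
Total station capacity = 3 stations * 32 min = 96 min
Efficiency = 77 / 96 * 100 = 80.2%

80.2%


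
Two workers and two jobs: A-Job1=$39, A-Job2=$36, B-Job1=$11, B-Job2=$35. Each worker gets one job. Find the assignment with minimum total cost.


Option 1: A->1 + B->2 = $39 + $35 = $74
Option 2: A->2 + B->1 = $36 + $11 = $47
Min cost = min($74, $47) = $47

$47


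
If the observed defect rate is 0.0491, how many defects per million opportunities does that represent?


DPMO = defect_rate * 1000000 = 0.0491 * 1000000

49100


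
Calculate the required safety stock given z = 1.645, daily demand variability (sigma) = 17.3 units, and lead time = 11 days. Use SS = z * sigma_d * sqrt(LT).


Formula: SS = z * sigma_d * sqrt(LT)
sqrt(LT) = sqrt(11) = 3.3166
SS = 1.645 * 17.3 * 3.3166
SS = 94.4 units

94.4 units


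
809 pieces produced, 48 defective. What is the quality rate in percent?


Formula: Quality Rate = Good Pieces / Total Pieces * 100
Good pieces = 809 - 48 = 761
QR = 761 / 809 * 100 = 94.1%

94.1%


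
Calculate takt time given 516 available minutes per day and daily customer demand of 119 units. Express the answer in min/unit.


Formula: Takt Time = Available Production Time / Customer Demand
Takt = 516 min/day / 119 units/day
Takt = 4.34 min/unit

4.34 min/unit


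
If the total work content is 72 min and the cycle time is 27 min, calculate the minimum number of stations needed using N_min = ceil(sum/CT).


Formula: N_min = ceil(Sum of Task Times / Cycle Time)
N_min = ceil(72 min / 27 min) = ceil(2.6667)
N_min = 3 stations

3


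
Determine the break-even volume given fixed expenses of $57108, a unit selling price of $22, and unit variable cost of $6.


Formula: BEQ = Fixed Costs / (Price - Variable Cost)
Contribution margin = $22 - $6 = $16/unit
BEQ = ceil($57108 / $16/unit) = ceil(3569.25) = 3570 units

3570 units


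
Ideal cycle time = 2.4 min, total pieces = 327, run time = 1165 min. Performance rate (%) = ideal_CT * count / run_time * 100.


Formula: Performance = (Ideal CT * Total Count) / Run Time * 100
Ideal output time = 2.4 * 327 = 784.8 min
Performance = 784.8 / 1165 * 100 = 67.4%

67.4%


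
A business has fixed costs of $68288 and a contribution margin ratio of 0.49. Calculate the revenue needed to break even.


Formula: BER = Fixed Costs / Contribution Margin Ratio
BER = $68288 / 0.49
BER = $139363.27 (to the nearest cent)

$139363.27


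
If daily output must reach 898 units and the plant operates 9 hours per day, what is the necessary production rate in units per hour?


Formula: Production Rate = Daily Demand / Available Hours
Rate = 898 units/day / 9 hours/day
Rate = 99.8 units/hour

99.8 units/hour


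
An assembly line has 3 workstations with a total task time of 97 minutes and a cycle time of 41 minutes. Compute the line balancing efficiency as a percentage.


Formula: Efficiency = Sum of Task Times / (N_stations * CT) * 100
Total station capacity = 3 stations * 41 min = 123 min
Efficiency = 97 / 123 * 100 = 78.9%

78.9%


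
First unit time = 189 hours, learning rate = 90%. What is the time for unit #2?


Formula: T_n = T_1 * (learning_rate)^(log2(n)) where learning_rate = rate/100
Doublings = log2(2) = 1
T_n = 189 * 0.9^1
T_n = 189 * 0.9 = 170.1 hours

170.1 hours


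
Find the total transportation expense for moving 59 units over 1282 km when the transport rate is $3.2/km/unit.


TC = dist * cost * units = 1282 * 3.2 * 59 = $242041.60

$242041.60


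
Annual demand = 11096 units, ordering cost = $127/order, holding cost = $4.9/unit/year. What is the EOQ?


Formula: EOQ = sqrt(2 * D * S / H)
Numerator: 2 * 11096 * 127 = 2818384
2DS/H = 2818384 / 4.9 = 575180.4
EOQ = sqrt(575180.4) = 758.4 units

758.4 units


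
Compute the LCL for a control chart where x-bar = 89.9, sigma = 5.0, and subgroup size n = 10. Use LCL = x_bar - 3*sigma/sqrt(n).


LCL = 89.9 - 3 * 5.0 / sqrt(10)

85.16


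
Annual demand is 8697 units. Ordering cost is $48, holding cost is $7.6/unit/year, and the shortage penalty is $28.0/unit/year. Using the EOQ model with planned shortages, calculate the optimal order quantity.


Formula: EOQ* = sqrt(2DS/H) * sqrt((H+P)/P)
Base EOQ = sqrt(2*8697*48/7.6) = 331.45 units
Correction = sqrt((7.6+28.0)/28.0) = 1.12758
EOQ* = 331.45 * 1.12758 = 373.7 units

373.7 units


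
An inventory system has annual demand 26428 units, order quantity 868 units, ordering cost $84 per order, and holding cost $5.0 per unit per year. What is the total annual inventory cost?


TC = 26428/868 * 84 + 868/2 * 5.0

$4727.55


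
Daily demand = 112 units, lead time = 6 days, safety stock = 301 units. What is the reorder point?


Formula: ROP = (Daily Demand * Lead Time) + Safety Stock
Demand during lead time = 112 * 6 = 672 units
ROP = 672 + 301 = 973 units

973 units


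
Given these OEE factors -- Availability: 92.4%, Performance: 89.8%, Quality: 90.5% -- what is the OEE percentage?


Formula: OEE = Availability * Performance * Quality / 10000
A * P = 92.4% * 89.8% / 100 = 82.98%
OEE = 82.98% * 90.5% / 100 = 75.1%

75.1%


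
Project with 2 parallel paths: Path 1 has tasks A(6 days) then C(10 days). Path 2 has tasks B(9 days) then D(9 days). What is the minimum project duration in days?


Path 1 = 6 + 10 = 16 days
Path 2 = 9 + 9 = 18 days
Duration = max(16, 18) = 18 days

18 days


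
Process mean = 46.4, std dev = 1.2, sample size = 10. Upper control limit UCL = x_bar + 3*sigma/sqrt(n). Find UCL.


UCL = 46.4 + 3 * 1.2 / sqrt(10)

47.54


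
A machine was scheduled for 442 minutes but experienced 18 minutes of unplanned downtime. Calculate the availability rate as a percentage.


Formula: Availability = (Planned Time - Downtime) / Planned Time * 100
Uptime = 442 - 18 = 424 min
Availability = 424 / 442 * 100 = 95.9%

95.9%


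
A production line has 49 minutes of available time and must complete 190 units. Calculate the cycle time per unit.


Formula: CT = Available Time / Number of Units
CT = 49 min / 190 units
CT = 0.26 min/unit

0.26 min/unit


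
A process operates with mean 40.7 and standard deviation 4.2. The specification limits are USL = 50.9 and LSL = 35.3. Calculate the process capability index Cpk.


Cpu = (50.9 - 40.7) / (3 * 4.2) = 0.81
Cpl = (40.7 - 35.3) / (3 * 4.2) = 0.43
Cpk = min(0.81, 0.43) = 0.43

0.43


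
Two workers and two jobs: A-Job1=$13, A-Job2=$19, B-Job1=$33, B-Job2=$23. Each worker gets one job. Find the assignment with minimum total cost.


Option 1: A->1 + B->2 = $13 + $23 = $36
Option 2: A->2 + B->1 = $19 + $33 = $52
Min cost = min($36, $52) = $36

$36


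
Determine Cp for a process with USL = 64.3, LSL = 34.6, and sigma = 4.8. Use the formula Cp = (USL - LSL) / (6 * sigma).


Cp = (64.3 - 34.6) / (6 * 4.8)

1.03


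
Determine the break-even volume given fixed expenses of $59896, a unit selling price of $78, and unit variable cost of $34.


Formula: BEQ = Fixed Costs / (Price - Variable Cost)
Contribution margin = $78 - $34 = $44/unit
BEQ = ceil($59896 / $44/unit) = ceil(1361.27) = 1362 units

1362 units


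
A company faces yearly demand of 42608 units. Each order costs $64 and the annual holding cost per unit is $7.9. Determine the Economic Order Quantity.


Formula: EOQ = sqrt(2 * D * S / H)
Numerator: 2 * 42608 * 64 = 5453824
2DS/H = 5453824 / 7.9 = 690357.5
EOQ = sqrt(690357.5) = 830.9 units

830.9 units


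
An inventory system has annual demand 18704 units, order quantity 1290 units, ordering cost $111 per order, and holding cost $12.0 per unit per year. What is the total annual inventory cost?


TC = 18704/1290 * 111 + 1290/2 * 12.0

$9349.41


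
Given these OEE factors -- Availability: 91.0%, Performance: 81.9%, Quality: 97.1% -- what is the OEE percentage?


Formula: OEE = Availability * Performance * Quality / 10000
A * P = 91.0% * 81.9% / 100 = 74.53%
OEE = 74.53% * 97.1% / 100 = 72.4%

72.4%


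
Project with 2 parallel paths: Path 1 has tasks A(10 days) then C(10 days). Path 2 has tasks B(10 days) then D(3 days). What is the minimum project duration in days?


Path 1 = 10 + 10 = 20 days
Path 2 = 10 + 3 = 13 days
Duration = max(20, 13) = 20 days

20 days


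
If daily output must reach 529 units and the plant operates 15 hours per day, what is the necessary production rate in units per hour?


Formula: Production Rate = Daily Demand / Available Hours
Rate = 529 units/day / 15 hours/day
Rate = 35.3 units/hour

35.3 units/hour


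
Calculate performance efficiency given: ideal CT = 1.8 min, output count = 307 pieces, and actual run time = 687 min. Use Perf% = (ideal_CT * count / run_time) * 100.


Formula: Performance = (Ideal CT * Total Count) / Run Time * 100
Ideal output time = 1.8 * 307 = 552.6 min
Performance = 552.6 / 687 * 100 = 80.4%

80.4%


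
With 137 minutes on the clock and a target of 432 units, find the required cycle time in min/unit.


Formula: CT = Available Time / Number of Units
CT = 137 min / 432 units
CT = 0.32 min/unit

0.32 min/unit


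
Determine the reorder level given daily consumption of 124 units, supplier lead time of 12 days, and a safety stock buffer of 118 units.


Formula: ROP = (Daily Demand * Lead Time) + Safety Stock
Demand during lead time = 124 * 12 = 1488 units
ROP = 1488 + 118 = 1606 units

1606 units


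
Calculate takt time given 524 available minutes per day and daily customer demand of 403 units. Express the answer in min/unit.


Formula: Takt Time = Available Production Time / Customer Demand
Takt = 524 min/day / 403 units/day
Takt = 1.3 min/unit

1.3 min/unit


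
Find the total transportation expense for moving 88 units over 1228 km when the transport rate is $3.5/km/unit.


TC = dist * cost * units = 1228 * 3.5 * 88 = $378224.00

$378224.00


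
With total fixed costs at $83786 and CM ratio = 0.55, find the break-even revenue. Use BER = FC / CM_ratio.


Formula: BER = Fixed Costs / Contribution Margin Ratio
BER = $83786 / 0.55
BER = $152338.18 (to the nearest cent)

$152338.18


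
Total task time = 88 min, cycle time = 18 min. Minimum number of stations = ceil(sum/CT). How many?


Formula: N_min = ceil(Sum of Task Times / Cycle Time)
N_min = ceil(88 min / 18 min) = ceil(4.8889)
N_min = 5 stations

5


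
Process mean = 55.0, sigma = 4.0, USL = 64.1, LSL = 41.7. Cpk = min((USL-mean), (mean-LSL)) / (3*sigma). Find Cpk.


Cpu = (64.1 - 55.0) / (3 * 4.0) = 0.76
Cpl = (55.0 - 41.7) / (3 * 4.0) = 1.11
Cpk = min(0.76, 1.11) = 0.76

0.76


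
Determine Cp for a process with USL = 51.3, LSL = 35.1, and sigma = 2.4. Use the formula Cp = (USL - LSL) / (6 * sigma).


Cp = (51.3 - 35.1) / (6 * 2.4)

1.13


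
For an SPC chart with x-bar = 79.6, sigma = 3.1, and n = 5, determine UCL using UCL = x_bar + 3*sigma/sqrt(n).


UCL = 79.6 + 3 * 3.1 / sqrt(5)

83.76


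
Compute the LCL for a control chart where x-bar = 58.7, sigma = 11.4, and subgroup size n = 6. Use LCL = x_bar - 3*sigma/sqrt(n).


LCL = 58.7 - 3 * 11.4 / sqrt(6)

44.74


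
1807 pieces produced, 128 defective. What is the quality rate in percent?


Formula: Quality Rate = Good Pieces / Total Pieces * 100
Good pieces = 1807 - 128 = 1679
QR = 1679 / 1807 * 100 = 92.9%

92.9%


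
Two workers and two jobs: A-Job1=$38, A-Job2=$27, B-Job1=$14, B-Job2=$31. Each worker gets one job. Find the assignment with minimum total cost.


Option 1: A->1 + B->2 = $38 + $31 = $69
Option 2: A->2 + B->1 = $27 + $14 = $41
Min cost = min($69, $41) = $41

$41


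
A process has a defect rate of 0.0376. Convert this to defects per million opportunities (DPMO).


DPMO = defect_rate * 1000000 = 0.0376 * 1000000

37600


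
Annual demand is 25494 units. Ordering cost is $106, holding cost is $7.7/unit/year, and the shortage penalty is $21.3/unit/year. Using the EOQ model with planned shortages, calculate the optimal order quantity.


Formula: EOQ* = sqrt(2DS/H) * sqrt((H+P)/P)
Base EOQ = sqrt(2*25494*106/7.7) = 837.8 units
Correction = sqrt((7.7+21.3)/21.3) = 1.16683
EOQ* = 837.8 * 1.16683 = 977.6 units

977.6 units


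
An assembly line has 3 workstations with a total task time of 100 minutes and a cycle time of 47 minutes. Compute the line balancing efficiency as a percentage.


Formula: Efficiency = Sum of Task Times / (N_stations * CT) * 100
Total station capacity = 3 stations * 47 min = 141 min
Efficiency = 100 / 141 * 100 = 70.9%

70.9%


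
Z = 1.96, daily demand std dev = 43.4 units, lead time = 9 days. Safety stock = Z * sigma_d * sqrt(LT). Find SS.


Formula: SS = z * sigma_d * sqrt(LT)
sqrt(LT) = sqrt(9) = 3.0
SS = 1.96 * 43.4 * 3.0
SS = 255.2 units

255.2 units


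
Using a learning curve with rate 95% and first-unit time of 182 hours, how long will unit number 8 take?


Formula: T_n = T_1 * (learning_rate)^(log2(n)) where learning_rate = rate/100
Doublings = log2(8) = 3
T_n = 182 * 0.95^3
T_n = 182 * 0.8574 = 156.0 hours

156.0 hours


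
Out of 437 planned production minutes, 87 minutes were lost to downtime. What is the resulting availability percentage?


Formula: Availability = (Planned Time - Downtime) / Planned Time * 100
Uptime = 437 - 87 = 350 min
Availability = 350 / 437 * 100 = 80.1%

80.1%


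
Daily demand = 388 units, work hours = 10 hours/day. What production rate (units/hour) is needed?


Formula: Production Rate = Daily Demand / Available Hours
Rate = 388 units/day / 10 hours/day
Rate = 38.8 units/hour

38.8 units/hour


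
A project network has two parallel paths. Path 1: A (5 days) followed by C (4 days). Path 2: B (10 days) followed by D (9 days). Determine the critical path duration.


Path 1 = 5 + 4 = 9 days
Path 2 = 10 + 9 = 19 days
Duration = max(9, 19) = 19 days

19 days


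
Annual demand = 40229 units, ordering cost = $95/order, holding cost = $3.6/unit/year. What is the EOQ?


Formula: EOQ = sqrt(2 * D * S / H)
Numerator: 2 * 40229 * 95 = 7643510
2DS/H = 7643510 / 3.6 = 2123197.2
EOQ = sqrt(2123197.2) = 1457.1 units

1457.1 units


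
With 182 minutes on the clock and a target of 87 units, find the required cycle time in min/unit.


Formula: CT = Available Time / Number of Units
CT = 182 min / 87 units
CT = 2.09 min/unit

2.09 min/unit


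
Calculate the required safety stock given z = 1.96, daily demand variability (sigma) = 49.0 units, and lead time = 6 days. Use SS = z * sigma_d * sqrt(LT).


Formula: SS = z * sigma_d * sqrt(LT)
sqrt(LT) = sqrt(6) = 2.4495
SS = 1.96 * 49.0 * 2.4495
SS = 235.2 units

235.2 units


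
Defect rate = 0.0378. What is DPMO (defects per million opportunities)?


DPMO = defect_rate * 1000000 = 0.0378 * 1000000

37800


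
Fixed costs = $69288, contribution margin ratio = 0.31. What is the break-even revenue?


Formula: BER = Fixed Costs / Contribution Margin Ratio
BER = $69288 / 0.31
BER = $223509.68 (to the nearest cent)

$223509.68


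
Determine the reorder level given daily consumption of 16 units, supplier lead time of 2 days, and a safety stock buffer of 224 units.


Formula: ROP = (Daily Demand * Lead Time) + Safety Stock
Demand during lead time = 16 * 2 = 32 units
ROP = 32 + 224 = 256 units

256 units


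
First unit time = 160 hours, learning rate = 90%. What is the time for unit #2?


Formula: T_n = T_1 * (learning_rate)^(log2(n)) where learning_rate = rate/100
Doublings = log2(2) = 1
T_n = 160 * 0.9^1
T_n = 160 * 0.9 = 144.0 hours

144.0 hours


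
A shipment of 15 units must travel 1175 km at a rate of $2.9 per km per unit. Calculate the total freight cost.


TC = dist * cost * units = 1175 * 2.9 * 15 = $51112.50

$51112.50


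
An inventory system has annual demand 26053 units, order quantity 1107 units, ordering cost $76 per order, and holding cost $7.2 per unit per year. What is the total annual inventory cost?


TC = 26053/1107 * 76 + 1107/2 * 7.2

$5773.84


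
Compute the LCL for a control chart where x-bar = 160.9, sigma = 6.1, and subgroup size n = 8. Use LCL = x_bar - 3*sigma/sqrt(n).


LCL = 160.9 - 3 * 6.1 / sqrt(8)

154.43


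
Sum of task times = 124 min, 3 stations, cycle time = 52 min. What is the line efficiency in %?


Formula: Efficiency = Sum of Task Times / (N_stations * CT) * 100
Total station capacity = 3 stations * 52 min = 156 min
Efficiency = 124 / 156 * 100 = 79.5%

79.5%


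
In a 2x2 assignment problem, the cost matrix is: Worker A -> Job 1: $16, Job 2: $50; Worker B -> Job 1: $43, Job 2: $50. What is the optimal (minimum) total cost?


Option 1: A->1 + B->2 = $16 + $50 = $66
Option 2: A->2 + B->1 = $50 + $43 = $93
Min cost = min($66, $93) = $66

$66


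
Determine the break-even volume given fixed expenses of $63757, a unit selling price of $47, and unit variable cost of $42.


Formula: BEQ = Fixed Costs / (Price - Variable Cost)
Contribution margin = $47 - $42 = $5/unit
BEQ = ceil($63757 / $5/unit) = ceil(12751.4) = 12752 units

12752 units


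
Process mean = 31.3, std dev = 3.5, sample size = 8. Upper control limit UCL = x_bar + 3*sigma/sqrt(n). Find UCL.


UCL = 31.3 + 3 * 3.5 / sqrt(8)

35.01


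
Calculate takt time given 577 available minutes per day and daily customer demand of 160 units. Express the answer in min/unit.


Formula: Takt Time = Available Production Time / Customer Demand
Takt = 577 min/day / 160 units/day
Takt = 3.61 min/unit

3.61 min/unit


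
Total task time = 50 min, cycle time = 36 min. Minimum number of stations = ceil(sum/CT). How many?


Formula: N_min = ceil(Sum of Task Times / Cycle Time)
N_min = ceil(50 min / 36 min) = ceil(1.3889)
N_min = 2 stations

2
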